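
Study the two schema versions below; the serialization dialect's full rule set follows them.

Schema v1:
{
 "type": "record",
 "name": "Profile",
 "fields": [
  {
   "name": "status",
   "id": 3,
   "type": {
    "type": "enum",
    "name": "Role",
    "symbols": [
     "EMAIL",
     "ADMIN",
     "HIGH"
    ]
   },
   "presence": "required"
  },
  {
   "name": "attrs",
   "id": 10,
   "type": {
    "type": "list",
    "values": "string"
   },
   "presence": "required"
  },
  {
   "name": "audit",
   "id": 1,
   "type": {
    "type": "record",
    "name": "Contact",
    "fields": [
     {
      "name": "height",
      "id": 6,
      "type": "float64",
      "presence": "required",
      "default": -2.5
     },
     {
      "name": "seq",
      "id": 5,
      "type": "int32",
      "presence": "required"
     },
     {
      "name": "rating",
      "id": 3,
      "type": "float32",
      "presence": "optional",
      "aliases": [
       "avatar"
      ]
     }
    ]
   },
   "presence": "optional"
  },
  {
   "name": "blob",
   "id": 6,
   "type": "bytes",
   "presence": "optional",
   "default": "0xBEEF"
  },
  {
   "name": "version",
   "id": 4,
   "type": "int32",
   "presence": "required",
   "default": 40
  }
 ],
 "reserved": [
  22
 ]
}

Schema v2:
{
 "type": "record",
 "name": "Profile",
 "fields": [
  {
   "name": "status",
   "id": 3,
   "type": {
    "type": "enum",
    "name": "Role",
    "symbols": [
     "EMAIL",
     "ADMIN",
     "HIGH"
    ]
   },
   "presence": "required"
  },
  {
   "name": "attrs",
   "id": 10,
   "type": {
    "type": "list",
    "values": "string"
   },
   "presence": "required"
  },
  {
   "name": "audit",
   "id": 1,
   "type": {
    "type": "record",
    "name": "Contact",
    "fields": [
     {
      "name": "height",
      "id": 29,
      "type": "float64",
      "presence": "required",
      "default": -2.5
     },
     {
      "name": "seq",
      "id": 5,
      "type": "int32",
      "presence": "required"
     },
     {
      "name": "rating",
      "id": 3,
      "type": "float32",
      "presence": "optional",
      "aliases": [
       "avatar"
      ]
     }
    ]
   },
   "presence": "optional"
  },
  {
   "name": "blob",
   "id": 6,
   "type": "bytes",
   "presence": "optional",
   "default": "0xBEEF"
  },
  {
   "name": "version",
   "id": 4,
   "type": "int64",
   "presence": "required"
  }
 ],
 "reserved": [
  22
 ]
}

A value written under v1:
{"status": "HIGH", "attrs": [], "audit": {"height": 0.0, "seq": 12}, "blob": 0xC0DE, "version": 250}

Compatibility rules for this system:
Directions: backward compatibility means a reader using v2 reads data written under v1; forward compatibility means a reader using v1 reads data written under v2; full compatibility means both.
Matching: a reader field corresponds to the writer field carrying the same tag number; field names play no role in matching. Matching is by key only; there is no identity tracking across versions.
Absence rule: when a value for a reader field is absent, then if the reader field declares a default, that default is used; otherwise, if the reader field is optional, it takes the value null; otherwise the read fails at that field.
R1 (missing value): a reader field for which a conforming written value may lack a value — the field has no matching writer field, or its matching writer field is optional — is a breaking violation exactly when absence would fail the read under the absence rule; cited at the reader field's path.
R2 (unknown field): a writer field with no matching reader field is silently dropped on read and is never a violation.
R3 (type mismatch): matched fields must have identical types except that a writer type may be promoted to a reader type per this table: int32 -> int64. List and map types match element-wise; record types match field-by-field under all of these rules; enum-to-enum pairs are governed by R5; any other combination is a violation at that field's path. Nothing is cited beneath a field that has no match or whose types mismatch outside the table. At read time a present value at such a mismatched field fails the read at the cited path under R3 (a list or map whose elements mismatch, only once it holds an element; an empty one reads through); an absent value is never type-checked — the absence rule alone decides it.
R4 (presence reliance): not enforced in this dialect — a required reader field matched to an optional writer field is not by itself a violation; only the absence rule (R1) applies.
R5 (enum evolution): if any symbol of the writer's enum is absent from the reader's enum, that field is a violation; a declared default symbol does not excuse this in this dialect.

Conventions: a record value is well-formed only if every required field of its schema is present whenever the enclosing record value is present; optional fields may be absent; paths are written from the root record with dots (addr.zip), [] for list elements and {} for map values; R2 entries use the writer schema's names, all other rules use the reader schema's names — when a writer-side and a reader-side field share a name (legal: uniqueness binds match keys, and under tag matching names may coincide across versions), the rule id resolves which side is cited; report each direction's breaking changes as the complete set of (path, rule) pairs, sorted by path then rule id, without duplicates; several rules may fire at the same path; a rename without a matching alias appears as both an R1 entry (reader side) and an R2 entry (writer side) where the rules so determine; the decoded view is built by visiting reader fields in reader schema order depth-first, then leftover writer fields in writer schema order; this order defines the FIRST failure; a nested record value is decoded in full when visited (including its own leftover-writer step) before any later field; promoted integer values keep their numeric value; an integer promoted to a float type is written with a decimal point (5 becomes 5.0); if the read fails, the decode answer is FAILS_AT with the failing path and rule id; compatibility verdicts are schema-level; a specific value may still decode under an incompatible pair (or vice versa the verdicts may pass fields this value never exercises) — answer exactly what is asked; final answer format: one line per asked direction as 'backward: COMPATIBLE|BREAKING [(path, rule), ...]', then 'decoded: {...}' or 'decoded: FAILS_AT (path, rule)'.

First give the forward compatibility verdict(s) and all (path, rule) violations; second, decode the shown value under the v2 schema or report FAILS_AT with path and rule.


in Profile below, arrows point writer -> reader
forward for Profile (reader v1, writer v2):
  status <- status (Role -> Role, writer required)
  attrs <- attrs (list<string> -> list<string>, writer required)
  audit <- audit (Contact -> Contact, writer optional)
  blob <- blob (bytes -> bytes, writer optional)
  version <- version (int64 -> int32, writer required)
  audit.height: no writer-side match
  audit.seq <- audit.seq (int32 -> int32, writer required)
  audit.rating <- audit.rating (float32 -> float32, writer optional)
  writer field audit.height has no reader counterpart
  R3 fires at version
  => 1 violation(s): forward is BREAKING for Profile
migrating the Profile value to v2:
  status := "HIGH"
  attrs := []
  audit.height := -2.5 (absent -> default)
  audit.seq := 12
  audit.rating := null (absent, optional -> null)
  writer audit.height: unknown -> dropped
  blob := 0xC0DE
  version := 250 (int32 -> int64)
  => decoded: {"status": "HIGH", "attrs": [], "audit": {"height": -2.5, "seq": 12, "rating": null}, "blob": 0xC0DE, "version": 250}

forward: BREAKING [(version, R3)]; decoded: {"status": "HIGH", "attrs": [], "audit": {"height": -2.5, "seq": 12, "rating": null}, "blob": 0xC0DE, "version": 250}


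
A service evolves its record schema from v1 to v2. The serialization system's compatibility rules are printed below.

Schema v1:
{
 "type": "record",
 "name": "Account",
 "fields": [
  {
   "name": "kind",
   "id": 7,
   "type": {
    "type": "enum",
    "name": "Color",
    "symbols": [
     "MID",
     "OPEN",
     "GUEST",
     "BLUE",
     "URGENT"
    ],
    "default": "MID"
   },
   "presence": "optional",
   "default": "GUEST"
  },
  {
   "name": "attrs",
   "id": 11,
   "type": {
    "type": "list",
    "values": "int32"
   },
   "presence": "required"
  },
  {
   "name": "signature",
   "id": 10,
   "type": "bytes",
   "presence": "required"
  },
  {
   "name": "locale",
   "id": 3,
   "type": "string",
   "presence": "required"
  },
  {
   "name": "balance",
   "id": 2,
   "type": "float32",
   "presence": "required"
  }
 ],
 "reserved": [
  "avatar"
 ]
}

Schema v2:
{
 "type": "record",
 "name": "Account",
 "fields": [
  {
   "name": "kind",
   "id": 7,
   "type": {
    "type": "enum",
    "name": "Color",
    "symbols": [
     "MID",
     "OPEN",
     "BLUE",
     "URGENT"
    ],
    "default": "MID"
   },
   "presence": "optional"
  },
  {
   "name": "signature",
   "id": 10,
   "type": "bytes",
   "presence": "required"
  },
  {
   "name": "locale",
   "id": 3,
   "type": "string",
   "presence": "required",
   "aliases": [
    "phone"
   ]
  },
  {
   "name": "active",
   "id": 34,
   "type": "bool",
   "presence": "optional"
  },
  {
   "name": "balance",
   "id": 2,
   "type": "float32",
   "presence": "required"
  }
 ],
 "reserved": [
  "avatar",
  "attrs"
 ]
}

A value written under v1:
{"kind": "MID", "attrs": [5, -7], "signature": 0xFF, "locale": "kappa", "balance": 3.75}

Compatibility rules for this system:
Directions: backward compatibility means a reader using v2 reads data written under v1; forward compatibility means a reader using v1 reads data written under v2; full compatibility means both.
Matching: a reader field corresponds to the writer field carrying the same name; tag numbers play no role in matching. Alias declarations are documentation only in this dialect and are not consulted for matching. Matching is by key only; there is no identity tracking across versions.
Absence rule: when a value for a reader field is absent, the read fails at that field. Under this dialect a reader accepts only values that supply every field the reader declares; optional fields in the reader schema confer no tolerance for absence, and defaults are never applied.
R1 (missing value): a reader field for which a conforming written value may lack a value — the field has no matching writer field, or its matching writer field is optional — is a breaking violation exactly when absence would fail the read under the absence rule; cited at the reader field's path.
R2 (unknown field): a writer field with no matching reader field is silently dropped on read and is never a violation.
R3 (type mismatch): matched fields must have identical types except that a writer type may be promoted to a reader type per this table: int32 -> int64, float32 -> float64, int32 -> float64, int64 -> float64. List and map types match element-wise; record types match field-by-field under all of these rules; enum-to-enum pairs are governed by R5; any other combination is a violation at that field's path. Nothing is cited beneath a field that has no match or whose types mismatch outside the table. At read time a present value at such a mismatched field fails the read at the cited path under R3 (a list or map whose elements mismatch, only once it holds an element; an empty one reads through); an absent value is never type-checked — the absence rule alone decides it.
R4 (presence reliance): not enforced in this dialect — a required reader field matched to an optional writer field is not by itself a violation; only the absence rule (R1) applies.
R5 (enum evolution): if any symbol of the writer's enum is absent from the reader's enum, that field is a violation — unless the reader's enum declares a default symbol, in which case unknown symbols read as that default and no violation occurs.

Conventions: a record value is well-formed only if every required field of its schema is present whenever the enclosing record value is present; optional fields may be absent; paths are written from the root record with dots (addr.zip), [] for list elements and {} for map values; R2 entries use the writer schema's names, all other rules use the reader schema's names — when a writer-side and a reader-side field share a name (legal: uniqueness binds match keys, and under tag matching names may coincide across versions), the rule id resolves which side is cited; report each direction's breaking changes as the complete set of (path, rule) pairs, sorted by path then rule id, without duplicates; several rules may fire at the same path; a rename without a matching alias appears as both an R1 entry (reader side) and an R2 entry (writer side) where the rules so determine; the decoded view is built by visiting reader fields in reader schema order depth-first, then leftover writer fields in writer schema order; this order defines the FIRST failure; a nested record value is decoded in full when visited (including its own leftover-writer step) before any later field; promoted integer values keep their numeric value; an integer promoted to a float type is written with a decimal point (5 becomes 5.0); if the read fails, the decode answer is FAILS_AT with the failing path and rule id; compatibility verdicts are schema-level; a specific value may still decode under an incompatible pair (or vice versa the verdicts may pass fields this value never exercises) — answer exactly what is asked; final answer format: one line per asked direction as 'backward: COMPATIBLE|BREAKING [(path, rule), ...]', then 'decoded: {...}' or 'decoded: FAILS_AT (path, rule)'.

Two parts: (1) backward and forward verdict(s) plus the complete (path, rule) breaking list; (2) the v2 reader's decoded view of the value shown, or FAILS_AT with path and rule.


the writer's type comes first in each Account pair
backward analysis of Account with v2 as reader and v1 as writer:
  kind: Color -> Color, writer optional; from kind
  signature: bytes -> bytes, writer required; from signature
  locale: string -> string, writer required; from locale
  no writer field matches reader active
  balance: float32 -> float32, writer required; from balance
  writer attrs: unknown to reader
  rule R1 violated at active
  rule R1 violated at kind
  => 2 violation(s): backward is BREAKING for Account
forward analysis of Account with v1 as reader and v2 as writer:
  kind: Color -> Color, writer optional; from kind
  no writer field matches reader attrs
  signature: bytes -> bytes, writer required; from signature
  locale: string -> string, writer required; from locale
  balance: float32 -> float32, writer required; from balance
  writer active: unknown to reader
  rule R1 violated at attrs
  rule R1 violated at kind
  => 2 violation(s): forward is BREAKING for Account
decoding the Account value with the v2 reader:
  kind := "MID"
  signature := 0xFF
  locale := "kappa"
  read fails at active under R1 (no fill)
  => FAILS_AT (active, R1)

backward: BREAKING [(active, R1), (kind, R1)]; forward: BREAKING [(attrs, R1), (kind, R1)]; decoded: FAILS_AT (active, R1)


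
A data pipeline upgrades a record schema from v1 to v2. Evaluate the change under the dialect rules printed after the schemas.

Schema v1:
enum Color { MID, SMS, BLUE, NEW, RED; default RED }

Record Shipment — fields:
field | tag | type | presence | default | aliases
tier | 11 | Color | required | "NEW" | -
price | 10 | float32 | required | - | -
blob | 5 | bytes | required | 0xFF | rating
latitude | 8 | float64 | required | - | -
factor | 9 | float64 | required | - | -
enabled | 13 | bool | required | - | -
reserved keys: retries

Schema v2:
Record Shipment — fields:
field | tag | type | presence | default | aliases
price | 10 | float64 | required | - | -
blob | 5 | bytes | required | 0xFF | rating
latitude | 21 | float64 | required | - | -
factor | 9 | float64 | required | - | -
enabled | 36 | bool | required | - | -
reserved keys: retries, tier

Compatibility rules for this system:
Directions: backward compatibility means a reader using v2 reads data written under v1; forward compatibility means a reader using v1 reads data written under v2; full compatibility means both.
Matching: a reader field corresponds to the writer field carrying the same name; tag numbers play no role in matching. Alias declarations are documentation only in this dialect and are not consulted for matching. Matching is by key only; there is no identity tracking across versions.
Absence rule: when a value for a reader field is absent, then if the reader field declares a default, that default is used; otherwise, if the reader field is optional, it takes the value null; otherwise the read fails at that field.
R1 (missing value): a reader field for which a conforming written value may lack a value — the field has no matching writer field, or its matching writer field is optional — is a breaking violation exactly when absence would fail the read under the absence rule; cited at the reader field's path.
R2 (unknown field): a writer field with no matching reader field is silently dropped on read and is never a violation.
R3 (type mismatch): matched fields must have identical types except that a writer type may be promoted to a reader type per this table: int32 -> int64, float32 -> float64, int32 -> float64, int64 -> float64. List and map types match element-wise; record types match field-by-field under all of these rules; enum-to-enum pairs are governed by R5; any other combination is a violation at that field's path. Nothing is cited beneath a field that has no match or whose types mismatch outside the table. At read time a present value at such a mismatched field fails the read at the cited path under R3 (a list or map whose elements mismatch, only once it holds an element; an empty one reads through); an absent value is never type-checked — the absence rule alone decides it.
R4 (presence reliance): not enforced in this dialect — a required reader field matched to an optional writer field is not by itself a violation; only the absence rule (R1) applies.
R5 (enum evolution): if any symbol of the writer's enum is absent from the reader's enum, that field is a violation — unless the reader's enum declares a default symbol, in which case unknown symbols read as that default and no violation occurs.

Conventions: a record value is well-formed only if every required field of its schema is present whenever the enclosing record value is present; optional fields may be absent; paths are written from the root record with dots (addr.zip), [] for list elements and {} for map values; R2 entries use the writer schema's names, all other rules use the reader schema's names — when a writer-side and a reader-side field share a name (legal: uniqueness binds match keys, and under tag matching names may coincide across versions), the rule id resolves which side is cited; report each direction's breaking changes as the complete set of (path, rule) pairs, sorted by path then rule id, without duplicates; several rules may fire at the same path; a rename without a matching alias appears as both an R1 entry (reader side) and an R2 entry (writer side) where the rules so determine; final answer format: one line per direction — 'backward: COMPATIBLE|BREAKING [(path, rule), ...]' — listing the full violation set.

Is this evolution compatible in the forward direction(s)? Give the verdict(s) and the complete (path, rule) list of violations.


forward: BREAKING [(price, R3)]

in Shipment below, arrows point writer -> reader
forward for Shipment (reader v1, writer v2):
  no writer field matches reader tier
  float64 -> float32, writer required: price aligns to price
  bytes -> bytes, writer required: blob aligns to blob
  float64 -> float64, writer required: latitude aligns to latitude
  float64 -> float64, writer required: factor aligns to factor
  bool -> bool, writer required: enabled aligns to enabled
  breaking: (price, R3)
  => forward verdict for Shipment: BREAKING, 1 violation(s)
diffs on Shipment not affecting the asked answer:
  field enabled in record Shipment: tag 13 changed to 36 -> inert for the asked Shipment verdict: nothing fires
  removed field tier from record Shipment (its key "tier" joins the reserved list) -> inert for the asked Shipment verdict: nothing fires
  field latitude in record Shipment: tag 8 changed to 21 -> inert for the asked Shipment verdict: nothing fires


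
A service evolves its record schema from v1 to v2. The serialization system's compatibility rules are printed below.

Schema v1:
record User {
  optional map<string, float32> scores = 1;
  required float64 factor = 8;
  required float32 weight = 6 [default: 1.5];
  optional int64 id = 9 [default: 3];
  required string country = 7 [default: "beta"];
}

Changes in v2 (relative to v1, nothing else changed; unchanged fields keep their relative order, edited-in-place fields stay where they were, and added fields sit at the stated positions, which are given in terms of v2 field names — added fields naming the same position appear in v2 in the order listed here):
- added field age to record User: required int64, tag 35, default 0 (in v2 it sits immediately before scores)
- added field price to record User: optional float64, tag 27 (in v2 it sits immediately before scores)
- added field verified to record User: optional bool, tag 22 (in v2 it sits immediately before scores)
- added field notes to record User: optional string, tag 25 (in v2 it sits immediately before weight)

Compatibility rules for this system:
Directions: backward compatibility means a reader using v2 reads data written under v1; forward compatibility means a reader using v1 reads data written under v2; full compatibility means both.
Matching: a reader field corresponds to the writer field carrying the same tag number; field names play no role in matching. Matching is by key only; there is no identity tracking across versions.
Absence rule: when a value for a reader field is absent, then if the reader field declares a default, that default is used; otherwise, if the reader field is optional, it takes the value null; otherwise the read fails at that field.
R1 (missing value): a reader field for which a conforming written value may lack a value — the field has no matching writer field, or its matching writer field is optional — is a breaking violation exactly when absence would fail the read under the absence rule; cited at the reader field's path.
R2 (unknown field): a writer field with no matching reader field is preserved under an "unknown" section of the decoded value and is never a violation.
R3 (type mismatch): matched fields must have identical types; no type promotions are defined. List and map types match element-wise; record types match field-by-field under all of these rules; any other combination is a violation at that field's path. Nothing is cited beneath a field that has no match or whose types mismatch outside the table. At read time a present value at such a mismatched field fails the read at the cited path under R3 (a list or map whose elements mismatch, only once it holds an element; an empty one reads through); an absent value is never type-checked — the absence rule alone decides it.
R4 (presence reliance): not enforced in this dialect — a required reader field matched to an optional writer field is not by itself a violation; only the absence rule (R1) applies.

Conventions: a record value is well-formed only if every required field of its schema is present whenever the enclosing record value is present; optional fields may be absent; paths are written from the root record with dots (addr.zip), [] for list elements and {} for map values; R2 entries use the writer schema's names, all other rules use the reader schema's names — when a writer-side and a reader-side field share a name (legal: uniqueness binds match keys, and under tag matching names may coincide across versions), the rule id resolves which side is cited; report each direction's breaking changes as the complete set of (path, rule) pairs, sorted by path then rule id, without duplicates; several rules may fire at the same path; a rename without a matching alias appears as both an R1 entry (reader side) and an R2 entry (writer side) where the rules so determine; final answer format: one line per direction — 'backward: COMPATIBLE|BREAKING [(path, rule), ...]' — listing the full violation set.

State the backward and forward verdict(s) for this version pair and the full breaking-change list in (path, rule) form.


backward: COMPATIBLE []; forward: COMPATIBLE []

arrows below run writer -> reader for User
backward analysis of User with v2 as reader and v1 as writer:
  no writer field matches reader age
  no writer field matches reader price
  no writer field matches reader verified
  scores <- scores (map<string, float32> -> map<string, float32>, writer optional)
  factor <- factor (float64 -> float64, writer required)
  no writer field matches reader notes
  weight <- weight (float32 -> float32, writer required)
  id <- id (int64 -> int64, writer optional)
  country <- country (string -> string, writer required)
  nothing fires on User: backward is COMPATIBLE
forward analysis of User with v1 as reader and v2 as writer:
  scores <- scores (map<string, float32> -> map<string, float32>, writer optional)
  factor <- factor (float64 -> float64, writer required)
  weight <- weight (float32 -> float32, writer required)
  id <- id (int64 -> int64, writer optional)
  country <- country (string -> string, writer required)
  leftover writer field: age
  leftover writer field: price
  leftover writer field: verified
  leftover writer field: notes
  nothing fires on User: forward is COMPATIBLE


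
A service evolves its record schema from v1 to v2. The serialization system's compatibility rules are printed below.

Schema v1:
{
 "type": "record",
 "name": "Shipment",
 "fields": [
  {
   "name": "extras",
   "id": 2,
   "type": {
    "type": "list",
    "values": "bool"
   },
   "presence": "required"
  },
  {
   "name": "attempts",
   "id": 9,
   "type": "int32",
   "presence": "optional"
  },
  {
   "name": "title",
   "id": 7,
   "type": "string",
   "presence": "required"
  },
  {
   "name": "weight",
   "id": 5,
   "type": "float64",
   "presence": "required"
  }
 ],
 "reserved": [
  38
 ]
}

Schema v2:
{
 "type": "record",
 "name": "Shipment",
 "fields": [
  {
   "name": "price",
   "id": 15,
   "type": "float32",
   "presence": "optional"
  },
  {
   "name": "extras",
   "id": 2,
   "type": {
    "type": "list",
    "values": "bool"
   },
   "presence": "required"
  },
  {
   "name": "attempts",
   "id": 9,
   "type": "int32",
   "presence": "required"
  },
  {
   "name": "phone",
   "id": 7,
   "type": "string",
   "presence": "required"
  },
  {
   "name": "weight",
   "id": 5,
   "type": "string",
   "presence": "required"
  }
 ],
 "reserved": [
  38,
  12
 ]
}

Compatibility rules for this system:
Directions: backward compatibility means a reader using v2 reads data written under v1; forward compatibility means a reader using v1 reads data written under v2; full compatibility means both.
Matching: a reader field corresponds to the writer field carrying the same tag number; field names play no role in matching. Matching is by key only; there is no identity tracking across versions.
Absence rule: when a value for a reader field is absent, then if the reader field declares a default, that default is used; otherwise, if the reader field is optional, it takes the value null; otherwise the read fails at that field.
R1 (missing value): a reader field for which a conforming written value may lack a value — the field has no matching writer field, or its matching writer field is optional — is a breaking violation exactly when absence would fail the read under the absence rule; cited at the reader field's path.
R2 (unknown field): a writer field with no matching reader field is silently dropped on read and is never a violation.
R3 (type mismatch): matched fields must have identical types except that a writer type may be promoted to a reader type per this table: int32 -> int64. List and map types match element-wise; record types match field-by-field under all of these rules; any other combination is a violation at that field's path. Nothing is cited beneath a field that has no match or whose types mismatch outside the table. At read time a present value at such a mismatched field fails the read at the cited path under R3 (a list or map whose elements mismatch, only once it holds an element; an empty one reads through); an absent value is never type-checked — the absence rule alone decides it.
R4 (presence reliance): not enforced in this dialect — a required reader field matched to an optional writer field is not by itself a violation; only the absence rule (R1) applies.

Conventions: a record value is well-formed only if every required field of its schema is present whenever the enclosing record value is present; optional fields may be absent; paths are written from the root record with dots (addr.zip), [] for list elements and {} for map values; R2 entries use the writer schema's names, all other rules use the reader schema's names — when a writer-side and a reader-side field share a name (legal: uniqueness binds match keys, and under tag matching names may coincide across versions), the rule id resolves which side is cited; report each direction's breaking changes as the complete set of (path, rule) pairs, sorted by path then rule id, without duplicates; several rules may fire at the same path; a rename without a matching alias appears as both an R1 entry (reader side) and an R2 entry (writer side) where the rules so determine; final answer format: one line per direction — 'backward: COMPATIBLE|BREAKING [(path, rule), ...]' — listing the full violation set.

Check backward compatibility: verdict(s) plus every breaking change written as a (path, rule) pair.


the writer's type comes first in each Shipment pair
backward analysis of Shipment with v2 as reader and v1 as writer:
  price: no writer-side match
  extras <- extras (list<bool> -> list<bool>, writer required)
  attempts <- attempts (int32 -> int32, writer optional)
  phone <- title (string -> string, writer required)
  weight <- weight (float64 -> string, writer required)
  R1 fires at attempts
  R3 fires at weight
  => backward verdict for Shipment: BREAKING, 2 violation(s)
diffs on Shipment not affecting the asked answer:
  renamed field title to phone in record Shipment -> triggers nothing under Shipment's printed rules — same verdict
  added field price to record Shipment: optional float32, tag 15 (in v2 it sits immediately before extras) -> triggers nothing under Shipment's printed rules — same verdict

backward: BREAKING [(attempts, R1), (weight, R3)]


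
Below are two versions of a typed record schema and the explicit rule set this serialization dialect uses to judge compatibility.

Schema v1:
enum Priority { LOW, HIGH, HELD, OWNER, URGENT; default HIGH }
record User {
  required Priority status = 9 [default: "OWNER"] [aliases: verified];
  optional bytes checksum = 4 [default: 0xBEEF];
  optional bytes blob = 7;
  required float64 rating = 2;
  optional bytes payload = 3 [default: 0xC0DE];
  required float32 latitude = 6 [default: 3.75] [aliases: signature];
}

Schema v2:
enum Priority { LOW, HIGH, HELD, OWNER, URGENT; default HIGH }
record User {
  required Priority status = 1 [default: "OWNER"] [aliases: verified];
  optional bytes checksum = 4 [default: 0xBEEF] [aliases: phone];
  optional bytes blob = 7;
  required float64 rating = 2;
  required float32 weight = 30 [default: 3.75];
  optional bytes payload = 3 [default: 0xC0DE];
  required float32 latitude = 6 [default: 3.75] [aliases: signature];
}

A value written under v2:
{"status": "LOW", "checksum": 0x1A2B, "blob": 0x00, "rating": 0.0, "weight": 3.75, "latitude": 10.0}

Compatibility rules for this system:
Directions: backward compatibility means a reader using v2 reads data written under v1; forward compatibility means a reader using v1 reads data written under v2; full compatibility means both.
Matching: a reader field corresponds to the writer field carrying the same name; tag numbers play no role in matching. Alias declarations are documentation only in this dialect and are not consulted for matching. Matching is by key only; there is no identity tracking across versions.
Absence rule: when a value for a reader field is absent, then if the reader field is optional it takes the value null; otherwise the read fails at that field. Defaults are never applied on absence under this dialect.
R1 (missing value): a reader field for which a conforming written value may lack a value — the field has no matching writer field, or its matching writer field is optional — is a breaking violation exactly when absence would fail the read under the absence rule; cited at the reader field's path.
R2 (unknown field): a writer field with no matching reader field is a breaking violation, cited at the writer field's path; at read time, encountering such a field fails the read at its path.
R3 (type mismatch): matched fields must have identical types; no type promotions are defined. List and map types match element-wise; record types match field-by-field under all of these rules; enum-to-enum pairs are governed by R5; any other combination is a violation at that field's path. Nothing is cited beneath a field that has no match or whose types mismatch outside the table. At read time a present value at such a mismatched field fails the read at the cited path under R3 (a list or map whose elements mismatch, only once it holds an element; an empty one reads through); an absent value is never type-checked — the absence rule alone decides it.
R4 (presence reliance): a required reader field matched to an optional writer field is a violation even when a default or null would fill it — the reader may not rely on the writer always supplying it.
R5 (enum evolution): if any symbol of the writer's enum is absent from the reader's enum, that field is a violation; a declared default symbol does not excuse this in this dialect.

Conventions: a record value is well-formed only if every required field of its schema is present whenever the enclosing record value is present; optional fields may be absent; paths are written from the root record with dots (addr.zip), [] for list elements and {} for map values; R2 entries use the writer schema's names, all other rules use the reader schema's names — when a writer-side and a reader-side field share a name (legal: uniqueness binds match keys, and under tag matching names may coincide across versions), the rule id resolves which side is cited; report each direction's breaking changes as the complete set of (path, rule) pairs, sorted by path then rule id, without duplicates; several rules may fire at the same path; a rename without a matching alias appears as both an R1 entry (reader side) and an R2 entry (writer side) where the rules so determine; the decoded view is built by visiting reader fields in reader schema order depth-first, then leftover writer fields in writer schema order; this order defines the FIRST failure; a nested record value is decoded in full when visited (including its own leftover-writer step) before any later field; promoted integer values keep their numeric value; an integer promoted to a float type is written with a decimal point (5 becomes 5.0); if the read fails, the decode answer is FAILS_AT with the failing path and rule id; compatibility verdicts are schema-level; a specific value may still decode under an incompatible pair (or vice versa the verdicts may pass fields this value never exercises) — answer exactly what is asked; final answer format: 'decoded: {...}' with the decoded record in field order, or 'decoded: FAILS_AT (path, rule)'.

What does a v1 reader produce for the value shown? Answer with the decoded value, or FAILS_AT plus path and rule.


the writer's type comes first in each User pair
migrating the User value to v1:
  status := "LOW"
  checksum := 0x1A2B
  blob := 0x00
  rating := 0.0
  payload := null (absent, optional -> null)
  latitude := 10.0
  read fails at weight under R2 (unknown field)
  => FAILS_AT (weight, R2)
remaining User differences; none change what is asked:
  field status in record User: tag 9 changed to 1 -> inert under this dialect — no rule fires on User and the result does not move

decoded: FAILS_AT (weight, R2)


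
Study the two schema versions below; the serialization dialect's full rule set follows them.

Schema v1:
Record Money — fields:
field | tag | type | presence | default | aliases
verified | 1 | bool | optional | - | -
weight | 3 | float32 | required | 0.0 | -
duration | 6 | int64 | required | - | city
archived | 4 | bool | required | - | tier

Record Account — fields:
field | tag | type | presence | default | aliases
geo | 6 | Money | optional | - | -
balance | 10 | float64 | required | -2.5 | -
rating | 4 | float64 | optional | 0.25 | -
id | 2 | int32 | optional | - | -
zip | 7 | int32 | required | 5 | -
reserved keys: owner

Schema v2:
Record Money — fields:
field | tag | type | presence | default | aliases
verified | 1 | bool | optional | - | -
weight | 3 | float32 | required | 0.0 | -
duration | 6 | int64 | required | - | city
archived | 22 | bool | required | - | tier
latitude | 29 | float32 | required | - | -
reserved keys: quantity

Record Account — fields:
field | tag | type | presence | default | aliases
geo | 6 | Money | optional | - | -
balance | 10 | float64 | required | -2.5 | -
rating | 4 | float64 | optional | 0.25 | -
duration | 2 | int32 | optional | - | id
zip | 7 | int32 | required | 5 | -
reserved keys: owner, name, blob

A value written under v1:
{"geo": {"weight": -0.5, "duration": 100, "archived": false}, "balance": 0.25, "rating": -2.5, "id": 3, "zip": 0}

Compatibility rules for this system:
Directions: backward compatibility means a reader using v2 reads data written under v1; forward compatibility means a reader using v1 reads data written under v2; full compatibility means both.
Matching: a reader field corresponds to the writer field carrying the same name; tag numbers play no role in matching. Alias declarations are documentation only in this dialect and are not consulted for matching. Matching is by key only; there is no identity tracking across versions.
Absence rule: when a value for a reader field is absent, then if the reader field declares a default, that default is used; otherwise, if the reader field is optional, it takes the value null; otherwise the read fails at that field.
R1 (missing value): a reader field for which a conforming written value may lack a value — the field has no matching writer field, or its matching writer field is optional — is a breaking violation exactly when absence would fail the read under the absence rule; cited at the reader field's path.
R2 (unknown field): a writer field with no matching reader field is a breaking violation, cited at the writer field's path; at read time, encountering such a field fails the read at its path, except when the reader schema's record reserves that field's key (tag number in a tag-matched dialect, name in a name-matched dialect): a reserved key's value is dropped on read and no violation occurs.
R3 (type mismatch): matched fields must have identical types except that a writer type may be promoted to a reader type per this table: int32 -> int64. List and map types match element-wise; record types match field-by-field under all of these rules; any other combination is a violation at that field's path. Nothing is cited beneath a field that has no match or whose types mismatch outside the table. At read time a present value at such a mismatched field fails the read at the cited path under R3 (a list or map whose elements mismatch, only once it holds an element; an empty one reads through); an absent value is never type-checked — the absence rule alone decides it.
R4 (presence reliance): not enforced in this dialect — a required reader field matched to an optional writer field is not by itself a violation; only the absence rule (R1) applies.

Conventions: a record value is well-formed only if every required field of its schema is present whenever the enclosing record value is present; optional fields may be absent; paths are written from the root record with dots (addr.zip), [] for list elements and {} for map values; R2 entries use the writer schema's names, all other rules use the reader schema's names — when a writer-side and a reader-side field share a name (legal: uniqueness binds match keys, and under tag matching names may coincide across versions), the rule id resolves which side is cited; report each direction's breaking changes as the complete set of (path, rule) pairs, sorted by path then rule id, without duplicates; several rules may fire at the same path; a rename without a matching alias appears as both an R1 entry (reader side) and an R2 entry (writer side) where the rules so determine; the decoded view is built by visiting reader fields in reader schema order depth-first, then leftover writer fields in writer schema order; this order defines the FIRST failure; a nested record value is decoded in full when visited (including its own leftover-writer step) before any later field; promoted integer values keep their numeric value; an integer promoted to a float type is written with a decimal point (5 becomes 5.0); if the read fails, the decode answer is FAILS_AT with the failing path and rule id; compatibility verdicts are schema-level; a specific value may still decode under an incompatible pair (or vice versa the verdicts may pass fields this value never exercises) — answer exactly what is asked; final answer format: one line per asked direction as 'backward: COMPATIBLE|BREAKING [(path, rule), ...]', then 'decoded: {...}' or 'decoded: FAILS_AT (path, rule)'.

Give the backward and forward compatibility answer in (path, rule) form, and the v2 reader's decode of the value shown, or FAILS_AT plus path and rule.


backward: BREAKING [(geo.latitude, R1), (id, R2)]; forward: BREAKING [(duration, R2), (geo.latitude, R2)]; decoded: FAILS_AT (geo.latitude, R1)

the writer's type comes first in each Account pair
backward for Account (reader v2, writer v1):
  Money -> Money, writer optional: geo aligns to geo
  float64 -> float64, writer required: balance aligns to balance
  float64 -> float64, writer optional: rating aligns to rating
  duration has no writer counterpart
  int32 -> int32, writer required: zip aligns to zip
  id (writer side), unknown to reader
  bool -> bool, writer optional: geo.verified aligns to geo.verified
  float32 -> float32, writer required: geo.weight aligns to geo.weight
  int64 -> int64, writer required: geo.duration aligns to geo.duration
  bool -> bool, writer required: geo.archived aligns to geo.archived
  geo.latitude has no writer counterpart
  breaking: (geo.latitude, R1)
  breaking: (id, R2)
  backward on Account therefore BREAKING (2)
forward for Account (reader v1, writer v2):
  Money -> Money, writer optional: geo aligns to geo
  float64 -> float64, writer required: balance aligns to balance
  float64 -> float64, writer optional: rating aligns to rating
  id has no writer counterpart
  int32 -> int32, writer required: zip aligns to zip
  duration (writer side), unknown to reader
  bool -> bool, writer optional: geo.verified aligns to geo.verified
  float32 -> float32, writer required: geo.weight aligns to geo.weight
  int64 -> int64, writer required: geo.duration aligns to geo.duration
  bool -> bool, writer required: geo.archived aligns to geo.archived
  geo.latitude (writer side), unknown to reader
  breaking: (duration, R2)
  breaking: (geo.latitude, R2)
  forward on Account therefore BREAKING (2)
migrating the Account value to v2:
  geo.verified := null (absent, optional -> null)
  geo.weight := -0.5
  geo.duration := 100
  geo.archived := false
  read fails at geo.latitude under R1 (no fill)
  => FAILS_AT (geo.latitude, R1)
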